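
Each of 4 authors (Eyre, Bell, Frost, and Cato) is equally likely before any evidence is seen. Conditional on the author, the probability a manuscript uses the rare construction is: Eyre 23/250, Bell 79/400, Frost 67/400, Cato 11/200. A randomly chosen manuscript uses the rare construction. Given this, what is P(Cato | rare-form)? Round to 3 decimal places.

0.107

With a uniform prior (1/4 each), posterior ∝ likelihood:
  Eyre: 0.092
  Bell: 0.1975
  Frost: 0.1675
  Cato: 0.055
Total = 0.512.
P(Cato | evidence) = 0.055 / 0.512 ≈ 0.107.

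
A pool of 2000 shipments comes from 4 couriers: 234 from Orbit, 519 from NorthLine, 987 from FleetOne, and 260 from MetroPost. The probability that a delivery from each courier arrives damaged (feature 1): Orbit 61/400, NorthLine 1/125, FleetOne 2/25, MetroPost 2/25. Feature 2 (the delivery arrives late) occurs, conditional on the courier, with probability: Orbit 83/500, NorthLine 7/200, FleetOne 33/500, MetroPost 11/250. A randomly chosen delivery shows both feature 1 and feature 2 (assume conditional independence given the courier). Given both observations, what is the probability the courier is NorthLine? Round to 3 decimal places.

By Bayes' rule, posterior ∝ prior × likelihood:
  Orbit: 0.117 × 0.1525 × 0.166 = 0.002961855
  NorthLine: 0.2595 × 0.008 × 0.035 = 0.00007266
  FleetOne: 0.4935 × 0.08 × 0.066 = 0.00260568
  MetroPost: 0.13 × 0.08 × 0.044 = 0.0004576
Total = 0.006097795.
P(NorthLine | evidence) = 0.00007266 / 0.006097795 ≈ 0.012.

0.012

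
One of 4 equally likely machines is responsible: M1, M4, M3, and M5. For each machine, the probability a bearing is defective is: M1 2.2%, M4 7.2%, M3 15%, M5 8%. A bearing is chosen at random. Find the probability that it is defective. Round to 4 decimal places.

Since the prior is uniform, the posterior is proportional to the likelihood:
  M1: 0.022
  M4: 0.072
  M3: 0.15
  M5: 0.08
P(defective) = (1/4) × (0.022 + 0.072 + 0.15 + 0.08) = 0.324/4 ≈ 0.0810.

0.0810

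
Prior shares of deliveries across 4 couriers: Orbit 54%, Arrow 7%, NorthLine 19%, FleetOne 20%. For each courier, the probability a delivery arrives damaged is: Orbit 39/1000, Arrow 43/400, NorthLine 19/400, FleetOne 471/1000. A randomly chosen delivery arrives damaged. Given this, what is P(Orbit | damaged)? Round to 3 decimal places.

0.160

Compute prior × likelihood for every hypothesis:
  Orbit: 0.54 × 0.039 = 0.02106
  Arrow: 0.07 × 0.1075 = 0.007525
  NorthLine: 0.19 × 0.0475 = 0.009025
  FleetOne: 0.2 × 0.471 = 0.0942
Normalizing constant = 0.13181.
P(Orbit | evidence) = 0.02106 / 0.13181 ≈ 0.160.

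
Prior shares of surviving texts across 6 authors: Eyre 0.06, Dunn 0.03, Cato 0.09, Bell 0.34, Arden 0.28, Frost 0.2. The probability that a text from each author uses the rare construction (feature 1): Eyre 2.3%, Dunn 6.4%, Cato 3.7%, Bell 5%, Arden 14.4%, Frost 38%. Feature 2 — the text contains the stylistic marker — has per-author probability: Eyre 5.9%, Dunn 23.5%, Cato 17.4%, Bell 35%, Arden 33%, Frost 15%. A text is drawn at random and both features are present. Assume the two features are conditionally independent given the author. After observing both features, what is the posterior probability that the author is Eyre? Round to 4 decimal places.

Prior × likelihood for each hypothesis:
  Eyre: 0.06 × 0.023 × 0.059 = 0.00008142
  Dunn: 0.03 × 0.064 × 0.235 = 0.0004512
  Cato: 0.09 × 0.037 × 0.174 = 0.00057942
  Bell: 0.34 × 0.05 × 0.35 = 0.00595
  Arden: 0.28 × 0.144 × 0.33 = 0.0133056
  Frost: 0.2 × 0.38 × 0.15 = 0.0114
Sum = 0.03176764.
P(Eyre | evidence) = 0.00008142 / 0.03176764 ≈ 0.0026.

0.0026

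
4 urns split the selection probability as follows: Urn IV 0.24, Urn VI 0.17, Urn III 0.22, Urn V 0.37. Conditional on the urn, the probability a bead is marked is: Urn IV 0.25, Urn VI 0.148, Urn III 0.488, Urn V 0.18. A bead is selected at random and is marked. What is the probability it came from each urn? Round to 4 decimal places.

Urn IV 0.2316, Urn VI 0.0971, Urn III 0.4143, Urn V 0.2570

Compute prior × likelihood for every hypothesis:
  Urn IV: 0.24 × 0.25 = 0.06
  Urn VI: 0.17 × 0.148 = 0.02516
  Urn III: 0.22 × 0.488 = 0.10736
  Urn V: 0.37 × 0.18 = 0.0666
Normalizing constant = 0.25912.
P(Urn IV | marked) = 0.06/0.25912 ≈ 0.2316
P(Urn VI | marked) = 0.02516/0.25912 ≈ 0.0971
P(Urn III | marked) = 0.10736/0.25912 ≈ 0.4143
P(Urn V | marked) = 0.0666/0.25912 ≈ 0.2570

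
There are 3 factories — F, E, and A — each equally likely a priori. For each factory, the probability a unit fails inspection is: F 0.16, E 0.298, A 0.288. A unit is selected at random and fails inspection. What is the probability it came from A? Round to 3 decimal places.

0.386

With a uniform prior (1/3 each), posterior ∝ likelihood:
  F: 0.16
  E: 0.298
  A: 0.288
Sum = 0.746.
P(A | evidence) = 0.288 / 0.746 ≈ 0.386.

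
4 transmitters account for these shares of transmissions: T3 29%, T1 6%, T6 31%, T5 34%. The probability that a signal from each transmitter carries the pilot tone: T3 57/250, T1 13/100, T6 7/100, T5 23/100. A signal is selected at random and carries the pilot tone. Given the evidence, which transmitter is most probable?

By Bayes' rule, posterior ∝ prior × likelihood:
  T3: 0.29 × 0.228 = 0.06612
  T1: 0.06 × 0.13 = 0.0078
  T6: 0.31 × 0.07 = 0.0217
  T5: 0.34 × 0.23 = 0.0782
Sum = 0.17382.
Largest term belongs to T5, so T5 is most probable.

T5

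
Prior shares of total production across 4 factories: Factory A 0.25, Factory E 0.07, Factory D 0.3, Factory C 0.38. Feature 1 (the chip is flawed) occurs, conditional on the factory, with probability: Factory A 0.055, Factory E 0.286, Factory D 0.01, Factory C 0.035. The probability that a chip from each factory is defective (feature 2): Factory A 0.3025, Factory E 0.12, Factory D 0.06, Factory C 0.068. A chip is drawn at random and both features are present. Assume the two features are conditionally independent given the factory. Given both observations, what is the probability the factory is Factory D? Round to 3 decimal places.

0.024

Unnormalized posteriors (prior × likelihood):
  Factory A: 0.25 × 0.055 × 0.3025 = 0.004159375
  Factory E: 0.07 × 0.286 × 0.12 = 0.0024024
  Factory D: 0.3 × 0.01 × 0.06 = 0.00018
  Factory C: 0.38 × 0.035 × 0.068 = 0.0009044
Sum = 0.007646175.
P(Factory D | evidence) = 0.00018 / 0.007646175 ≈ 0.024.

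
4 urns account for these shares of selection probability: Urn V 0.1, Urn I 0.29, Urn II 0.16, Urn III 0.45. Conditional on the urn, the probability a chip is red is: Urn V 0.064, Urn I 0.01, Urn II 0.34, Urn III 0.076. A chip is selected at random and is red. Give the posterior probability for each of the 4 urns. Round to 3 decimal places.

Urn V 0.065, Urn I 0.030, Urn II 0.556, Urn III 0.349

Compute prior × likelihood for every hypothesis:
  Urn V: 0.1 × 0.064 = 0.0064
  Urn I: 0.29 × 0.01 = 0.0029
  Urn II: 0.16 × 0.34 = 0.0544
  Urn III: 0.45 × 0.076 = 0.0342
Normalizing constant = 0.0979.
P(Urn V | red) = 0.0064/0.0979 ≈ 0.065
P(Urn I | red) = 0.0029/0.0979 ≈ 0.030
P(Urn II | red) = 0.0544/0.0979 ≈ 0.556
P(Urn III | red) = 0.0342/0.0979 ≈ 0.349
(Check: 0.065+0.030+0.556+0.349 = 1.000.)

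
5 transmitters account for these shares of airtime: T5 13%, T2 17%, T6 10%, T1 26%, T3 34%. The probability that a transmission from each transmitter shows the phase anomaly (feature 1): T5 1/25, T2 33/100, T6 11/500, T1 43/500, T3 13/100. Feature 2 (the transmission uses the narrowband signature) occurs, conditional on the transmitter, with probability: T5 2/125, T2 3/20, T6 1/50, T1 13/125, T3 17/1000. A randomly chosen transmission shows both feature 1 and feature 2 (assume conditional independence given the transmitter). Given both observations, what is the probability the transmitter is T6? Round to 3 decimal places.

0.004

Unnormalized posteriors (prior × likelihood):
  T5: 0.13 × 0.04 × 0.016 = 0.0000832
  T2: 0.17 × 0.33 × 0.15 = 0.008415
  T6: 0.1 × 0.022 × 0.02 = 0.000044
  T1: 0.26 × 0.086 × 0.104 = 0.00232544
  T3: 0.34 × 0.13 × 0.017 = 0.0007514
Sum = 0.01161904.
P(T6 | evidence) = 0.000044 / 0.01161904 ≈ 0.004.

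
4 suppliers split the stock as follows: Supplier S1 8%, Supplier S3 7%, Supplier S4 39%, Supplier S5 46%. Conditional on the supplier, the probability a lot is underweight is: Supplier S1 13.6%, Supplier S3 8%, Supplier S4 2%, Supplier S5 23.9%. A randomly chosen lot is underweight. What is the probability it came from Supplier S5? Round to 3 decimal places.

0.819

Unnormalized posteriors (prior × likelihood):
  Supplier S1: 0.08 × 0.136 = 0.01088
  Supplier S3: 0.07 × 0.08 = 0.0056
  Supplier S4: 0.39 × 0.02 = 0.0078
  Supplier S5: 0.46 × 0.239 = 0.10994
Normalizing constant = 0.13422.
P(Supplier S5 | evidence) = 0.10994 / 0.13422 ≈ 0.819.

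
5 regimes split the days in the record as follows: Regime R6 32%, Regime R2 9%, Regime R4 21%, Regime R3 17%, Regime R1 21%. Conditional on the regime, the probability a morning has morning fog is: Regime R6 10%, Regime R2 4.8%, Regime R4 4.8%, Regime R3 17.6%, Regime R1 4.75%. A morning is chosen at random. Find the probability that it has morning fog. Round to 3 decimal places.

0.086

Unnormalized posteriors (prior × likelihood):
  Regime R6: 0.32 × 0.1 = 0.032
  Regime R2: 0.09 × 0.048 = 0.00432
  Regime R4: 0.21 × 0.048 = 0.01008
  Regime R3: 0.17 × 0.176 = 0.02992
  Regime R1: 0.21 × 0.0475 = 0.009975
P(fog) = 0.032 + 0.00432 + 0.01008 + 0.02992 + 0.009975 = 0.086295 → 0.086.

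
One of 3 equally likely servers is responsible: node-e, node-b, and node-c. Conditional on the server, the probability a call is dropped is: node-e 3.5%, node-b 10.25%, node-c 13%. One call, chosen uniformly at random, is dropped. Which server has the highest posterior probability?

node-c

Since the prior is uniform, the posterior is proportional to the likelihood:
  node-e: 0.035
  node-b: 0.1025
  node-c: 0.13
Total = 0.2675.
Largest term belongs to node-c, so node-c is most probable.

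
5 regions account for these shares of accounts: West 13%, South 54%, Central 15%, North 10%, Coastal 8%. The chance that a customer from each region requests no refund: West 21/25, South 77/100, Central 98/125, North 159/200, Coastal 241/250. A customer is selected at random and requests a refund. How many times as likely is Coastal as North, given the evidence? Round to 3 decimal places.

0.140

Taking complements, P(refund | each) = West 0.16, South 0.23, Central 0.216, North 0.205, Coastal 0.036.
Compute prior × likelihood for every hypothesis:
  West: 0.13 × 0.16 = 0.0208
  South: 0.54 × 0.23 = 0.1242
  Central: 0.15 × 0.216 = 0.0324
  North: 0.1 × 0.205 = 0.0205
  Coastal: 0.08 × 0.036 = 0.00288
Sum = 0.20078.
The ratio is 0.00288 / 0.0205 (the normalizer cancels) = 0.140.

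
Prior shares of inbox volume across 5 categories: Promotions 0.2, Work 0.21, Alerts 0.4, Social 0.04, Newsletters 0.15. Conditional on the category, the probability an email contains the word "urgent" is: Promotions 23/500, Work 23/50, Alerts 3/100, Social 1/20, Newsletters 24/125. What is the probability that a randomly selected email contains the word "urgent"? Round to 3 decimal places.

Unnormalized posteriors (prior × likelihood):
  Promotions: 0.2 × 0.046 = 0.0092
  Work: 0.21 × 0.46 = 0.0966
  Alerts: 0.4 × 0.03 = 0.012
  Social: 0.04 × 0.05 = 0.002
  Newsletters: 0.15 × 0.192 = 0.0288
P(urgent-flag) = 0.0092 + 0.0966 + 0.012 + 0.002 + 0.0288 = 0.1486 → 0.149.

0.149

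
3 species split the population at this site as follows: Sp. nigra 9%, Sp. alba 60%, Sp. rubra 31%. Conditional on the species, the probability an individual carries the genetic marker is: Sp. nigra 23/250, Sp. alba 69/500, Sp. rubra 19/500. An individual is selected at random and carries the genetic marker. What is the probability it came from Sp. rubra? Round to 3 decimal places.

0.115

Prior × likelihood for each hypothesis:
  Sp. nigra: 0.09 × 0.092 = 0.00828
  Sp. alba: 0.6 × 0.138 = 0.0828
  Sp. rubra: 0.31 × 0.038 = 0.01178
Sum = 0.10286.
P(Sp. rubra | evidence) = 0.01178 / 0.10286 ≈ 0.115.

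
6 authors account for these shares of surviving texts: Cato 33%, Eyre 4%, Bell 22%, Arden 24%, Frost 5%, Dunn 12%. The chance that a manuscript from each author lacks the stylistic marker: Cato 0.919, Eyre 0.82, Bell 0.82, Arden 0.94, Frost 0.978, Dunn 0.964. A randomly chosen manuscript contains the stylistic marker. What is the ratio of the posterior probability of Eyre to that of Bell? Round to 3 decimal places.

Taking complements, P(marker | each) = Cato 0.081, Eyre 0.18, Bell 0.18, Arden 0.06, Frost 0.022, Dunn 0.036.
Prior × likelihood for each hypothesis:
  Cato: 0.33 × 0.081 = 0.02673
  Eyre: 0.04 × 0.18 = 0.0072
  Bell: 0.22 × 0.18 = 0.0396
  Arden: 0.24 × 0.06 = 0.0144
  Frost: 0.05 × 0.022 = 0.0011
  Dunn: 0.12 × 0.036 = 0.00432
Total = 0.09335.
The ratio is 0.0072 / 0.0396 (the normalizer cancels) = 0.182.

0.182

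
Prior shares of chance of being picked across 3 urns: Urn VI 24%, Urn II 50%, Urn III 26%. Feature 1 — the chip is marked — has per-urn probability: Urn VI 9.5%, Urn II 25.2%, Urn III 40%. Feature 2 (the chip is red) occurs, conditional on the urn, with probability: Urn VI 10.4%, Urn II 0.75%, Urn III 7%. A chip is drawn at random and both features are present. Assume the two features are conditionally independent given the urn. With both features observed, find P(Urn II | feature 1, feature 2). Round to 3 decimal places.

0.089

Prior × likelihood for each hypothesis:
  Urn VI: 0.24 × 0.095 × 0.104 = 0.0023712
  Urn II: 0.5 × 0.252 × 0.0075 = 0.000945
  Urn III: 0.26 × 0.4 × 0.07 = 0.00728
Total = 0.0105962.
P(Urn II | evidence) = 0.000945 / 0.0105962 ≈ 0.089.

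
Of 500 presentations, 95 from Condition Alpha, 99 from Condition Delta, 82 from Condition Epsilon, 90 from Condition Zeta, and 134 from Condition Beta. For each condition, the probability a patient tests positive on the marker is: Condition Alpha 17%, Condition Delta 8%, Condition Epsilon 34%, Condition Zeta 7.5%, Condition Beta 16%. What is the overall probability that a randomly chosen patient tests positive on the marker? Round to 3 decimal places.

Unnormalized posteriors (prior × likelihood):
  Condition Alpha: 0.19 × 0.17 = 0.0323
  Condition Delta: 0.198 × 0.08 = 0.01584
  Condition Epsilon: 0.164 × 0.34 = 0.05576
  Condition Zeta: 0.18 × 0.075 = 0.0135
  Condition Beta: 0.268 × 0.16 = 0.04288
P(marker-positive) = 0.0323 + 0.01584 + 0.05576 + 0.0135 + 0.04288 = 0.16028 → 0.160.

0.160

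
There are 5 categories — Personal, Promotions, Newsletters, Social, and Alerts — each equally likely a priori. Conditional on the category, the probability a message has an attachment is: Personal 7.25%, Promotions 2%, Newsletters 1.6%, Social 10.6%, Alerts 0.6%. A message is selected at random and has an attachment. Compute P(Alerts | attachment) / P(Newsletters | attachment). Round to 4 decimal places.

With a uniform prior (1/5 each), posterior ∝ likelihood:
  Personal: 0.0725
  Promotions: 0.02
  Newsletters: 0.016
  Social: 0.106
  Alerts: 0.006
Normalizing constant = 0.2205.
The ratio is 0.006 / 0.016 (the normalizer cancels) = 0.3750.

0.3750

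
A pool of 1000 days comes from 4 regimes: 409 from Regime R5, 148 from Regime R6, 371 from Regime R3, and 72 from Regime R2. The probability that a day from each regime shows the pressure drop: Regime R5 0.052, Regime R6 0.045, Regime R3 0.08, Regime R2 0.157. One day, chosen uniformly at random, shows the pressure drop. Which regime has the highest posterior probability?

Regime R3

By Bayes' rule, posterior ∝ prior × likelihood:
  Regime R5: 0.409 × 0.052 = 0.021268
  Regime R6: 0.148 × 0.045 = 0.00666
  Regime R3: 0.371 × 0.08 = 0.02968
  Regime R2: 0.072 × 0.157 = 0.011304
Sum = 0.068912.
Largest term belongs to Regime R3, so Regime R3 is most probable.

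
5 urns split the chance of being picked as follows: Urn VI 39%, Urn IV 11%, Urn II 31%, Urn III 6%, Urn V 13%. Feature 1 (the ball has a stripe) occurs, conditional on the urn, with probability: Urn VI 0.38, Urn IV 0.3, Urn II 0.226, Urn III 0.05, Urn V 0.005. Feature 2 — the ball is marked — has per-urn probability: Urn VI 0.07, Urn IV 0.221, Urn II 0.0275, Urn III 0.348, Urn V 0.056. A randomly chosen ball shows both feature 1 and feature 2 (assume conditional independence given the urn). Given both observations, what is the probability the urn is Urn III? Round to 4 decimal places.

0.0505

Unnormalized posteriors (prior × likelihood):
  Urn VI: 0.39 × 0.38 × 0.07 = 0.010374
  Urn IV: 0.11 × 0.3 × 0.221 = 0.007293
  Urn II: 0.31 × 0.226 × 0.0275 = 0.00192665
  Urn III: 0.06 × 0.05 × 0.348 = 0.001044
  Urn V: 0.13 × 0.005 × 0.056 = 0.0000364
Normalizing constant = 0.02067405.
P(Urn III | evidence) = 0.001044 / 0.02067405 ≈ 0.0505.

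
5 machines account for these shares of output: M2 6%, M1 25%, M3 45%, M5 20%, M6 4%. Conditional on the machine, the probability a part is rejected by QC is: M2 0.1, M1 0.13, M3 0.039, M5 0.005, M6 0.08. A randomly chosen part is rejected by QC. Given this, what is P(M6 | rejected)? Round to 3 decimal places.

Unnormalized posteriors (prior × likelihood):
  M2: 0.06 × 0.1 = 0.006
  M1: 0.25 × 0.13 = 0.0325
  M3: 0.45 × 0.039 = 0.01755
  M5: 0.2 × 0.005 = 0.001
  M6: 0.04 × 0.08 = 0.0032
Total = 0.06025.
P(M6 | evidence) = 0.0032 / 0.06025 ≈ 0.053.

0.053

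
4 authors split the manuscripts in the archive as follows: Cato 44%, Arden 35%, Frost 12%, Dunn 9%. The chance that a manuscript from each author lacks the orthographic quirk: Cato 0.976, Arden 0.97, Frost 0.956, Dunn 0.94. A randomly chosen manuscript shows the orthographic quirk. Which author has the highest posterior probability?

Taking complements, P(quirk | each) = Cato 0.024, Arden 0.03, Frost 0.044, Dunn 0.06.
Unnormalized posteriors (prior × likelihood):
  Cato: 0.44 × 0.024 = 0.01056
  Arden: 0.35 × 0.03 = 0.0105
  Frost: 0.12 × 0.044 = 0.00528
  Dunn: 0.09 × 0.06 = 0.0054
Total = 0.03174.
Largest term belongs to Cato, so Cato is most probable.

Cato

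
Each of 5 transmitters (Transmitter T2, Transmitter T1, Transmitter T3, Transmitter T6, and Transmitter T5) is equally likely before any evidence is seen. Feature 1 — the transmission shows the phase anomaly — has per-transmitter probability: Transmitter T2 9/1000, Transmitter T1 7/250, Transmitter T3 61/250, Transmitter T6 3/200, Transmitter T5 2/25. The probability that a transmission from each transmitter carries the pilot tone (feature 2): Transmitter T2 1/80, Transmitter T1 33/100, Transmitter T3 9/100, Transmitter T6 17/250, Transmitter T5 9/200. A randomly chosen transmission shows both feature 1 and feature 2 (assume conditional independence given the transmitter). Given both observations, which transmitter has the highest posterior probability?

Transmitter T3

Since the prior is uniform, the posterior is proportional to the likelihood:
  Transmitter T2: 0.009 × 0.0125 = 0.0001125
  Transmitter T1: 0.028 × 0.33 = 0.00924
  Transmitter T3: 0.244 × 0.09 = 0.02196
  Transmitter T6: 0.015 × 0.068 = 0.00102
  Transmitter T5: 0.08 × 0.045 = 0.0036
Normalizing constant = 0.0359325.
Largest term belongs to Transmitter T3, so Transmitter T3 is most probable.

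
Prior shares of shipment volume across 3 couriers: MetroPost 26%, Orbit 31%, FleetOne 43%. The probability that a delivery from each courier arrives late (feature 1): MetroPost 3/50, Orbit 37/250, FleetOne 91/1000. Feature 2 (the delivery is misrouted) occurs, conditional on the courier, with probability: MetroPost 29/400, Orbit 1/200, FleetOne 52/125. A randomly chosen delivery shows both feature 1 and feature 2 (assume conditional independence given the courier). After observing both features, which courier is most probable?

FleetOne

Compute prior × likelihood for every hypothesis:
  MetroPost: 0.26 × 0.06 × 0.0725 = 0.001131
  Orbit: 0.31 × 0.148 × 0.005 = 0.0002294
  FleetOne: 0.43 × 0.091 × 0.416 = 0.01627808
Normalizing constant = 0.01763848.
Largest term belongs to FleetOne, so FleetOne is most probable.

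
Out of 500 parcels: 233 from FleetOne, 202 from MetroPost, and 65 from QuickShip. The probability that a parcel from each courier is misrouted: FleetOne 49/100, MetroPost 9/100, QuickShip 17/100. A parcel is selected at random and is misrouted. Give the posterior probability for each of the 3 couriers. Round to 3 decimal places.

Prior × likelihood for each hypothesis:
  FleetOne: 0.466 × 0.49 = 0.22834
  MetroPost: 0.404 × 0.09 = 0.03636
  QuickShip: 0.13 × 0.17 = 0.0221
Total = 0.2868.
P(FleetOne | misrouted) = 0.22834/0.2868 ≈ 0.796
P(MetroPost | misrouted) = 0.03636/0.2868 ≈ 0.127
P(QuickShip | misrouted) = 0.0221/0.2868 ≈ 0.077
(Check: 0.796+0.127+0.077 = 1.000.)

FleetOne 0.796, MetroPost 0.127, QuickShip 0.077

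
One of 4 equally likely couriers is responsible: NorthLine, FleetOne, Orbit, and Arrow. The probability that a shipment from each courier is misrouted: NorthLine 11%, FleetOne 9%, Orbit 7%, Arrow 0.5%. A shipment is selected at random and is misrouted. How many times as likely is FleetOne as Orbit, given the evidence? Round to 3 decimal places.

With a uniform prior (1/4 each), posterior ∝ likelihood:
  NorthLine: 0.11
  FleetOne: 0.09
  Orbit: 0.07
  Arrow: 0.005
Sum = 0.275.
The ratio is 0.09 / 0.07 (the normalizer cancels) = 1.286.

1.286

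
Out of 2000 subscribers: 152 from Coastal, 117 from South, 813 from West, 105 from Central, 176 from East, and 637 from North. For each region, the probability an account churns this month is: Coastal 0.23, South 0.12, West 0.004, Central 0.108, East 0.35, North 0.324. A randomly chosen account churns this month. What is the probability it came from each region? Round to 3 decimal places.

Unnormalized posteriors (prior × likelihood):
  Coastal: 0.076 × 0.23 = 0.01748
  South: 0.0585 × 0.12 = 0.00702
  West: 0.4065 × 0.004 = 0.001626
  Central: 0.0525 × 0.108 = 0.00567
  East: 0.088 × 0.35 = 0.0308
  North: 0.3185 × 0.324 = 0.103194
Normalizing constant = 0.16579.
P(Coastal | churn) = 0.01748/0.16579 ≈ 0.105
P(South | churn) = 0.00702/0.16579 ≈ 0.042
P(West | churn) = 0.001626/0.16579 ≈ 0.010
P(Central | churn) = 0.00567/0.16579 ≈ 0.034
P(East | churn) = 0.0308/0.16579 ≈ 0.186
P(North | churn) = 0.103194/0.16579 ≈ 0.622
(Check: 0.105+0.042+0.010+0.034+0.186+0.622 = 0.999.)

Coastal 0.105, South 0.042, West 0.010, Central 0.034, East 0.186, North 0.622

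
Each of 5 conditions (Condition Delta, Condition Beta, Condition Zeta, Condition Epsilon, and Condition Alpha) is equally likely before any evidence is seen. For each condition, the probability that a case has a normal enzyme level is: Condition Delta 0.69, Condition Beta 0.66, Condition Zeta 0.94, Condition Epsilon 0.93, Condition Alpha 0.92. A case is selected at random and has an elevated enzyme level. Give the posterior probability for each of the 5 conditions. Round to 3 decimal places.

Condition Delta 0.360, Condition Beta 0.395, Condition Zeta 0.070, Condition Epsilon 0.081, Condition Alpha 0.093

Taking complements, P(elevated | each) = Condition Delta 0.31, Condition Beta 0.34, Condition Zeta 0.06, Condition Epsilon 0.07, Condition Alpha 0.08.
Since the prior is uniform, the posterior is proportional to the likelihood:
  Condition Delta: 0.31
  Condition Beta: 0.34
  Condition Zeta: 0.06
  Condition Epsilon: 0.07
  Condition Alpha: 0.08
Sum = 0.86.
P(Condition Delta | elevated) = 0.31/0.86 ≈ 0.360
P(Condition Beta | elevated) = 0.34/0.86 ≈ 0.395
P(Condition Zeta | elevated) = 0.06/0.86 ≈ 0.070
P(Condition Epsilon | elevated) = 0.07/0.86 ≈ 0.081
P(Condition Alpha | elevated) = 0.08/0.86 ≈ 0.093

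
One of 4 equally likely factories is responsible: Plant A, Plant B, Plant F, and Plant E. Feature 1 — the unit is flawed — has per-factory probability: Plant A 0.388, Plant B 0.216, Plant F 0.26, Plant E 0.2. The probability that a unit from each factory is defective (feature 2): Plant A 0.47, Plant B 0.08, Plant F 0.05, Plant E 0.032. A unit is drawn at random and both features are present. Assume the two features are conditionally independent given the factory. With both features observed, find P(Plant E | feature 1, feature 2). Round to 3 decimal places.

With a uniform prior (1/4 each), posterior ∝ likelihood:
  Plant A: 0.388 × 0.47 = 0.18236
  Plant B: 0.216 × 0.08 = 0.01728
  Plant F: 0.26 × 0.05 = 0.013
  Plant E: 0.2 × 0.032 = 0.0064
Normalizing constant = 0.21904.
P(Plant E | evidence) = 0.0064 / 0.21904 ≈ 0.029.

0.029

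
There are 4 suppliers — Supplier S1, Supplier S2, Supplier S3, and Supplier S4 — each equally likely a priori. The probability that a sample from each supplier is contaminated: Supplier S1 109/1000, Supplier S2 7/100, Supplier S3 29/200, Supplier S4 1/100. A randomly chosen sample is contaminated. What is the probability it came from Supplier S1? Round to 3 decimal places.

Since the prior is uniform, the posterior is proportional to the likelihood:
  Supplier S1: 0.109
  Supplier S2: 0.07
  Supplier S3: 0.145
  Supplier S4: 0.01
Normalizing constant = 0.334.
P(Supplier S1 | evidence) = 0.109 / 0.334 ≈ 0.326.

0.326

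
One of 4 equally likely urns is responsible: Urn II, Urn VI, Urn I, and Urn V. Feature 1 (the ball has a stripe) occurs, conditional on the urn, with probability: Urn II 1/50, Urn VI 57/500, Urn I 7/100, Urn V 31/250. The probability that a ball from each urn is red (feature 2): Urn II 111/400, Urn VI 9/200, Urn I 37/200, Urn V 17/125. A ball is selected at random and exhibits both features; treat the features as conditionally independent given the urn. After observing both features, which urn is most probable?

Since the prior is uniform, the posterior is proportional to the likelihood:
  Urn II: 0.02 × 0.2775 = 0.00555
  Urn VI: 0.114 × 0.045 = 0.00513
  Urn I: 0.07 × 0.185 = 0.01295
  Urn V: 0.124 × 0.136 = 0.016864
Total = 0.040494.
Largest term belongs to Urn V, so Urn V is most probable.

Urn V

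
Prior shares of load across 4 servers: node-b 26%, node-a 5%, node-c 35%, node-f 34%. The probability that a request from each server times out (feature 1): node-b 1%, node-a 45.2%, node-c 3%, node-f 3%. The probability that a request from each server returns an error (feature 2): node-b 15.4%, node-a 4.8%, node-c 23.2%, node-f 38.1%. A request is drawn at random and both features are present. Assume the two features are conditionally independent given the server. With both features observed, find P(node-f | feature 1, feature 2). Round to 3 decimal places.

0.498

Compute prior × likelihood for every hypothesis:
  node-b: 0.26 × 0.01 × 0.154 = 0.0004004
  node-a: 0.05 × 0.452 × 0.048 = 0.0010848
  node-c: 0.35 × 0.03 × 0.232 = 0.002436
  node-f: 0.34 × 0.03 × 0.381 = 0.0038862
Sum = 0.0078074.
P(node-f | evidence) = 0.0038862 / 0.0078074 ≈ 0.498.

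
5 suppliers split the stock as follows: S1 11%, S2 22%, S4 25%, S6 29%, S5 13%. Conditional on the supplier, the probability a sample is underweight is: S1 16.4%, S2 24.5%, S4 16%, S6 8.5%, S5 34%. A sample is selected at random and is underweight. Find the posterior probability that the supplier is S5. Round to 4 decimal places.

0.2445

Prior × likelihood for each hypothesis:
  S1: 0.11 × 0.164 = 0.01804
  S2: 0.22 × 0.245 = 0.0539
  S4: 0.25 × 0.16 = 0.04
  S6: 0.29 × 0.085 = 0.02465
  S5: 0.13 × 0.34 = 0.0442
Sum = 0.18079.
P(S5 | evidence) = 0.0442 / 0.18079 ≈ 0.2445.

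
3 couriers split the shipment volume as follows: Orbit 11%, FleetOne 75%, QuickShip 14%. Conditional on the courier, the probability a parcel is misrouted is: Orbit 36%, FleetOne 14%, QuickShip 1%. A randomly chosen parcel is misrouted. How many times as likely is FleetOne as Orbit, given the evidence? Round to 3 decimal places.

Unnormalized posteriors (prior × likelihood):
  Orbit: 0.11 × 0.36 = 0.0396
  FleetOne: 0.75 × 0.14 = 0.105
  QuickShip: 0.14 × 0.01 = 0.0014
Normalizing constant = 0.146.
The ratio is 0.105 / 0.0396 (the normalizer cancels) = 2.652.

2.652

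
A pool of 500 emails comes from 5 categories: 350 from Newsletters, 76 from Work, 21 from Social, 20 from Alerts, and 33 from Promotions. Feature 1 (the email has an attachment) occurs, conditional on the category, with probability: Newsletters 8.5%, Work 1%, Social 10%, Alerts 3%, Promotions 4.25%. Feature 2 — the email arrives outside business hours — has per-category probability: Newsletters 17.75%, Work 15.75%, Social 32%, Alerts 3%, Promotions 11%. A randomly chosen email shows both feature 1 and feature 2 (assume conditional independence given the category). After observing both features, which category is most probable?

Unnormalized posteriors (prior × likelihood):
  Newsletters: 0.7 × 0.085 × 0.1775 = 0.01056125
  Work: 0.152 × 0.01 × 0.1575 = 0.0002394
  Social: 0.042 × 0.1 × 0.32 = 0.001344
  Alerts: 0.04 × 0.03 × 0.03 = 0.000036
  Promotions: 0.066 × 0.0425 × 0.11 = 0.00030855
Total = 0.0124892.
Largest term belongs to Newsletters, so Newsletters is most probable.

Newsletters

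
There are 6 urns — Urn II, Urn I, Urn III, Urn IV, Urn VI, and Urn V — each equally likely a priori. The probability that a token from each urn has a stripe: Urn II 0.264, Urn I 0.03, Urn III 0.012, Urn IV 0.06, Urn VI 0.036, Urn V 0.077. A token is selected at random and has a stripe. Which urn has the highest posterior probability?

Urn II

With a uniform prior (1/6 each), posterior ∝ likelihood:
  Urn II: 0.264
  Urn I: 0.03
  Urn III: 0.012
  Urn IV: 0.06
  Urn VI: 0.036
  Urn V: 0.077
Sum = 0.479.
Largest term belongs to Urn II, so Urn II is most probable.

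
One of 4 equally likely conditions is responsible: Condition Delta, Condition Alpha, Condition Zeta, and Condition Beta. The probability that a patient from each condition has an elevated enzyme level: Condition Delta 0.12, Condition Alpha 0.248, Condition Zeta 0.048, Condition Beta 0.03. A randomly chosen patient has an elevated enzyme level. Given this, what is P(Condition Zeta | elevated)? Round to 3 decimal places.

With a uniform prior (1/4 each), posterior ∝ likelihood:
  Condition Delta: 0.12
  Condition Alpha: 0.248
  Condition Zeta: 0.048
  Condition Beta: 0.03
Sum = 0.446.
P(Condition Zeta | evidence) = 0.048 / 0.446 ≈ 0.108.

0.108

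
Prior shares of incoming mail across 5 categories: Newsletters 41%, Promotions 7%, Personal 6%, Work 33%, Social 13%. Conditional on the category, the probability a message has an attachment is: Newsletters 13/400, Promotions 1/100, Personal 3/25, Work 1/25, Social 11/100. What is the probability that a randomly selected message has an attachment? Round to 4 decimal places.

0.0487

Compute prior × likelihood for every hypothesis:
  Newsletters: 0.41 × 0.0325 = 0.013325
  Promotions: 0.07 × 0.01 = 0.0007
  Personal: 0.06 × 0.12 = 0.0072
  Work: 0.33 × 0.04 = 0.0132
  Social: 0.13 × 0.11 = 0.0143
P(attachment) = 0.013325 + 0.0007 + 0.0072 + 0.0132 + 0.0143 = 0.048725 → 0.0487.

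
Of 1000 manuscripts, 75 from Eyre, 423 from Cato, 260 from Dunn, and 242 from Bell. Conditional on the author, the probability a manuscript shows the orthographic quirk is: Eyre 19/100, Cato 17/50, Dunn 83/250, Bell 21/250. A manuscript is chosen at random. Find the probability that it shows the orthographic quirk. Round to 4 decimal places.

Unnormalized posteriors (prior × likelihood):
  Eyre: 0.075 × 0.19 = 0.01425
  Cato: 0.423 × 0.34 = 0.14382
  Dunn: 0.26 × 0.332 = 0.08632
  Bell: 0.242 × 0.084 = 0.020328
P(quirk) = 0.01425 + 0.14382 + 0.08632 + 0.020328 = 0.264718 → 0.2647.

0.2647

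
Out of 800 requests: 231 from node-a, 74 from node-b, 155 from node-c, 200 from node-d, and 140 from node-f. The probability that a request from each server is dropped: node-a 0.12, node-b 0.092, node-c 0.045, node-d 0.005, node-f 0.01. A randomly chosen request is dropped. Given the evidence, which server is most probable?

Compute prior × likelihood for every hypothesis:
  node-a: 0.28875 × 0.12 = 0.03465
  node-b: 0.0925 × 0.092 = 0.00851
  node-c: 0.19375 × 0.045 = 0.00871875
  node-d: 0.25 × 0.005 = 0.00125
  node-f: 0.175 × 0.01 = 0.00175
Total = 0.05487875.
Largest term belongs to node-a, so node-a is most probable.

node-a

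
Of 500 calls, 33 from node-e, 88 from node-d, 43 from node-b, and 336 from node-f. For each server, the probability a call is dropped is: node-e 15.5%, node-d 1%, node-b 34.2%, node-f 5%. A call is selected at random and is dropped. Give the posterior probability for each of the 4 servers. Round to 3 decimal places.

node-e 0.136, node-d 0.023, node-b 0.392, node-f 0.448

Unnormalized posteriors (prior × likelihood):
  node-e: 0.066 × 0.155 = 0.01023
  node-d: 0.176 × 0.01 = 0.00176
  node-b: 0.086 × 0.342 = 0.029412
  node-f: 0.672 × 0.05 = 0.0336
Sum = 0.075002.
P(node-e | dropped) = 0.01023/0.075002 ≈ 0.136
P(node-d | dropped) = 0.00176/0.075002 ≈ 0.023
P(node-b | dropped) = 0.029412/0.075002 ≈ 0.392
P(node-f | dropped) = 0.0336/0.075002 ≈ 0.448
(Check: 0.136+0.023+0.392+0.448 = 0.999.)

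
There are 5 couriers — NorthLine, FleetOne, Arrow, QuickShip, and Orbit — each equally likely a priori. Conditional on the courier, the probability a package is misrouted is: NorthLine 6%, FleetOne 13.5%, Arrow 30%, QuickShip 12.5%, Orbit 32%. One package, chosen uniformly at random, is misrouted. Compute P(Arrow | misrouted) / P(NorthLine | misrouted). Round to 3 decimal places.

5.000

With a uniform prior (1/5 each), posterior ∝ likelihood:
  NorthLine: 0.06
  FleetOne: 0.135
  Arrow: 0.3
  QuickShip: 0.125
  Orbit: 0.32
Total = 0.94.
The ratio is 0.3 / 0.06 (the normalizer cancels) = 5.000.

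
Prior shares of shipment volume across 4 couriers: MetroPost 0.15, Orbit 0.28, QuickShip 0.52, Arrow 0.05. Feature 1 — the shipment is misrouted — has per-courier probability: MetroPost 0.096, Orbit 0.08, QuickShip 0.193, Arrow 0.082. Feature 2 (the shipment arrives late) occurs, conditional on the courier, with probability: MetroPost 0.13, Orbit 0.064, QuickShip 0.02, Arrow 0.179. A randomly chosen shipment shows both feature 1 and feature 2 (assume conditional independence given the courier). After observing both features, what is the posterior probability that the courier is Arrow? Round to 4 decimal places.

0.1214

Prior × likelihood for each hypothesis:
  MetroPost: 0.15 × 0.096 × 0.13 = 0.001872
  Orbit: 0.28 × 0.08 × 0.064 = 0.0014336
  QuickShip: 0.52 × 0.193 × 0.02 = 0.0020072
  Arrow: 0.05 × 0.082 × 0.179 = 0.0007339
Sum = 0.0060467.
P(Arrow | evidence) = 0.0007339 / 0.0060467 ≈ 0.1214.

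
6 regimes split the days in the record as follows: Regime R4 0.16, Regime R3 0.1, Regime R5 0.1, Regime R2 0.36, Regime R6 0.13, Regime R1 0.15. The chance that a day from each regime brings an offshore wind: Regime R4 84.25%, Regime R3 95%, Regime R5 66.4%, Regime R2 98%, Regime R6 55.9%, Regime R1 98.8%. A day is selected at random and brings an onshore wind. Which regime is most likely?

Regime R6

Taking complements, P(onshore | each) = Regime R4 0.1575, Regime R3 0.05, Regime R5 0.336, Regime R2 0.02, Regime R6 0.441, Regime R1 0.012.
Prior × likelihood for each hypothesis:
  Regime R4: 0.16 × 0.1575 = 0.0252
  Regime R3: 0.1 × 0.05 = 0.005
  Regime R5: 0.1 × 0.336 = 0.0336
  Regime R2: 0.36 × 0.02 = 0.0072
  Regime R6: 0.13 × 0.441 = 0.05733
  Regime R1: 0.15 × 0.012 = 0.0018
Normalizing constant = 0.13013.
Largest term belongs to Regime R6, so Regime R6 is most probable.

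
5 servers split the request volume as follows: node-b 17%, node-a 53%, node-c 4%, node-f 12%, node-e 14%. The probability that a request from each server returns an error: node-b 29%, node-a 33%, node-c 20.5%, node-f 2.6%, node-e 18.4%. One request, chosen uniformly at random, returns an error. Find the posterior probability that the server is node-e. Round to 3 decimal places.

Compute prior × likelihood for every hypothesis:
  node-b: 0.17 × 0.29 = 0.0493
  node-a: 0.53 × 0.33 = 0.1749
  node-c: 0.04 × 0.205 = 0.0082
  node-f: 0.12 × 0.026 = 0.00312
  node-e: 0.14 × 0.184 = 0.02576
Total = 0.26128.
P(node-e | evidence) = 0.02576 / 0.26128 ≈ 0.099.

0.099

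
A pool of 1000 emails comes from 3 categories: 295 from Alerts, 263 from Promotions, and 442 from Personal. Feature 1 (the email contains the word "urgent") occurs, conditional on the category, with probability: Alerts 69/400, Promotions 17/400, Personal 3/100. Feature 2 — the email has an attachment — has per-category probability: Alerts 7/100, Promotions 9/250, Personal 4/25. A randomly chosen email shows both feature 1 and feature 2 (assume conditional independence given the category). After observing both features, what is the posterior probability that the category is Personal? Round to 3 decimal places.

By Bayes' rule, posterior ∝ prior × likelihood:
  Alerts: 0.295 × 0.1725 × 0.07 = 0.003562125
  Promotions: 0.263 × 0.0425 × 0.036 = 0.00040239
  Personal: 0.442 × 0.03 × 0.16 = 0.0021216
Normalizing constant = 0.006086115.
P(Personal | evidence) = 0.0021216 / 0.006086115 ≈ 0.349.

0.349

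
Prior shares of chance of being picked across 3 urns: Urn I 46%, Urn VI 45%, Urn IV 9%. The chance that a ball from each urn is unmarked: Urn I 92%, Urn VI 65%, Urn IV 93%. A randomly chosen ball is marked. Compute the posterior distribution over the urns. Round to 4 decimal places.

Urn I 0.1834, Urn VI 0.7851, Urn IV 0.0314

Taking complements, P(marked | each) = Urn I 0.08, Urn VI 0.35, Urn IV 0.07.
By Bayes' rule, posterior ∝ prior × likelihood:
  Urn I: 0.46 × 0.08 = 0.0368
  Urn VI: 0.45 × 0.35 = 0.1575
  Urn IV: 0.09 × 0.07 = 0.0063
Total = 0.2006.
P(Urn I | marked) = 0.0368/0.2006 ≈ 0.1834
P(Urn VI | marked) = 0.1575/0.2006 ≈ 0.7851
P(Urn IV | marked) = 0.0063/0.2006 ≈ 0.0314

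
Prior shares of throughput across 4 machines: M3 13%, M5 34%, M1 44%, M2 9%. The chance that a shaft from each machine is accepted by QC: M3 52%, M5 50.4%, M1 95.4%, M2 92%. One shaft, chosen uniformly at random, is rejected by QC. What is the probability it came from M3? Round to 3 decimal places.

0.241

Taking complements, P(rejected | each) = M3 0.48, M5 0.496, M1 0.046, M2 0.08.
Compute prior × likelihood for every hypothesis:
  M3: 0.13 × 0.48 = 0.0624
  M5: 0.34 × 0.496 = 0.16864
  M1: 0.44 × 0.046 = 0.02024
  M2: 0.09 × 0.08 = 0.0072
Normalizing constant = 0.25848.
P(M3 | evidence) = 0.0624 / 0.25848 ≈ 0.241.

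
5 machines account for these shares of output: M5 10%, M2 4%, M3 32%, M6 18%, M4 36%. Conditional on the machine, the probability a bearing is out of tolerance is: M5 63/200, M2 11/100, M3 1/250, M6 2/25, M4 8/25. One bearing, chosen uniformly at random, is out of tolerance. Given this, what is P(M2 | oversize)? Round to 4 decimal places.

Compute prior × likelihood for every hypothesis:
  M5: 0.1 × 0.315 = 0.0315
  M2: 0.04 × 0.11 = 0.0044
  M3: 0.32 × 0.004 = 0.00128
  M6: 0.18 × 0.08 = 0.0144
  M4: 0.36 × 0.32 = 0.1152
Normalizing constant = 0.16678.
P(M2 | evidence) = 0.0044 / 0.16678 ≈ 0.0264.

0.0264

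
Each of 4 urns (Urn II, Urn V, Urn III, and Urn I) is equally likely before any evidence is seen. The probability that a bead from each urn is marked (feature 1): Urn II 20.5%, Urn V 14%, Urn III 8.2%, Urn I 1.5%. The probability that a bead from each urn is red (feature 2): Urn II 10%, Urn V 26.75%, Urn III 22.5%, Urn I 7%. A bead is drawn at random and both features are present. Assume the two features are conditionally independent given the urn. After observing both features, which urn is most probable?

With a uniform prior (1/4 each), posterior ∝ likelihood:
  Urn II: 0.205 × 0.1 = 0.0205
  Urn V: 0.14 × 0.2675 = 0.03745
  Urn III: 0.082 × 0.225 = 0.01845
  Urn I: 0.015 × 0.07 = 0.00105
Normalizing constant = 0.07745.
Largest term belongs to Urn V, so Urn V is most probable.

Urn V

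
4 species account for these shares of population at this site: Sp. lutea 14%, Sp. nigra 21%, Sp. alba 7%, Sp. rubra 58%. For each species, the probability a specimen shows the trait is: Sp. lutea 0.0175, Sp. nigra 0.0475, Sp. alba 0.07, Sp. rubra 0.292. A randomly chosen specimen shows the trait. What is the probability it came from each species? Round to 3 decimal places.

Sp. lutea 0.013, Sp. nigra 0.053, Sp. alba 0.026, Sp. rubra 0.907

By Bayes' rule, posterior ∝ prior × likelihood:
  Sp. lutea: 0.14 × 0.0175 = 0.00245
  Sp. nigra: 0.21 × 0.0475 = 0.009975
  Sp. alba: 0.07 × 0.07 = 0.0049
  Sp. rubra: 0.58 × 0.292 = 0.16936
Sum = 0.186685.
P(Sp. lutea | trait) = 0.00245/0.186685 ≈ 0.013
P(Sp. nigra | trait) = 0.009975/0.186685 ≈ 0.053
P(Sp. alba | trait) = 0.0049/0.186685 ≈ 0.026
P(Sp. rubra | trait) = 0.16936/0.186685 ≈ 0.907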